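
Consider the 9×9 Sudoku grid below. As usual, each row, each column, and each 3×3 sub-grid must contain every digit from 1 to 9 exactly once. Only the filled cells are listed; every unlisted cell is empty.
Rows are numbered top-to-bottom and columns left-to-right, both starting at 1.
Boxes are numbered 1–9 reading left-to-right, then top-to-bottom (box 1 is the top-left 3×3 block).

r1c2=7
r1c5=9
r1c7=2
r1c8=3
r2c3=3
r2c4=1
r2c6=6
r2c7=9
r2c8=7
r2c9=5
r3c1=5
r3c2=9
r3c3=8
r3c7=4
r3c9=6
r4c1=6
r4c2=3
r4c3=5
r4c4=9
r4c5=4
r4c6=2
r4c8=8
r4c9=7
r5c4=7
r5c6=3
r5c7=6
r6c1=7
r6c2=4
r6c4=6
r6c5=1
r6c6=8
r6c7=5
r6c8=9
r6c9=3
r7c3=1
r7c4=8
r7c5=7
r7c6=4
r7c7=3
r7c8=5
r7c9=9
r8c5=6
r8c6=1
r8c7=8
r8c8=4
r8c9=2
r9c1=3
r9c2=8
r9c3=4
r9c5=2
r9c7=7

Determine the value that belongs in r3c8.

Row 3 already contains {4, 5, 6, 8, 9}.
Column 8 already contains {3, 4, 5, 7, 8, 9}.
Its 3×3 block (box 3) already contains {2, 3, 4, 5, 6, 7, 9}.
The only value from 1–9 not eliminated is 1, so r3c8 = 1.

1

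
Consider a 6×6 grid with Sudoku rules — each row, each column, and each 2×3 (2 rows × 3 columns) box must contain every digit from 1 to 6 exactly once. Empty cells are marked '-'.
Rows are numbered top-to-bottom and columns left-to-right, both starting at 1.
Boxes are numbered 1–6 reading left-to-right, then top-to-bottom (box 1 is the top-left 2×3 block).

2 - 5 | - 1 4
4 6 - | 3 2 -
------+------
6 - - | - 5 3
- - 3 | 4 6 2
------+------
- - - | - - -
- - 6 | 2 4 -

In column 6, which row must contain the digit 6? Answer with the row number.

5

Consider where 6 can go in column 6.
R2C6 is out (row 2 already has a 6).
R6C6 is out (row 6 already has a 6).
So the only cell in column 6 that can hold 6 is R5C6.
That is row 5.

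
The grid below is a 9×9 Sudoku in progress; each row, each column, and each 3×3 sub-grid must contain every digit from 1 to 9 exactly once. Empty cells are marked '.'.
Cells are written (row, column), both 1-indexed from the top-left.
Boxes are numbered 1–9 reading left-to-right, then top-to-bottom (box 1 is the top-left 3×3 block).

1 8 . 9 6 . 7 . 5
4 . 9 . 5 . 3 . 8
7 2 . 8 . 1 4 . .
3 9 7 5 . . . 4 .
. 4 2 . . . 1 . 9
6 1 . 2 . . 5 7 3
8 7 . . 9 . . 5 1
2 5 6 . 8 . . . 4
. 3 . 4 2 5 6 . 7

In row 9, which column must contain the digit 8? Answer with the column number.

8

Consider where 8 can go in row 9.
(9,1) is out (column 1 already has a 8).
(9,3) is out (box 7 already has a 8).
So the only cell in row 9 that can hold 8 is (9,8).
That is column 8.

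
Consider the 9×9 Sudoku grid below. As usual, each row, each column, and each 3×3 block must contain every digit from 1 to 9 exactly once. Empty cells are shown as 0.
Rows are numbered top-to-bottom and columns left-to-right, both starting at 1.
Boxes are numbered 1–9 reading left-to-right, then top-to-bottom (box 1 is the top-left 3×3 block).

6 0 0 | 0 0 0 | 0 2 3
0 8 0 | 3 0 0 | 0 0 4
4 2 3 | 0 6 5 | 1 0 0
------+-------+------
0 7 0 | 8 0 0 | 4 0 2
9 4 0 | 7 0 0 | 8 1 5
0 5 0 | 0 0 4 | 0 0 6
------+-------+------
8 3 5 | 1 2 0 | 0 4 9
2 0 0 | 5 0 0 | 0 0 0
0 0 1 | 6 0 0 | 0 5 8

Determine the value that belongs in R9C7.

2

Cell R9C7 itself could take any of {2, 3, 7} by direct elimination.
Consider where 2 can go in column 7.
R1C7 is out (row 1 already has a 2).
R2C7 is out (box 3 already has a 2).
R6C7 is out (box 6 already has a 2).
R7C7 is out (row 7 already has a 2).
R8C7 is out (row 8 already has a 2).
So the only cell in column 7 that can hold 2 is R9C7.
Therefore R9C7 = 2.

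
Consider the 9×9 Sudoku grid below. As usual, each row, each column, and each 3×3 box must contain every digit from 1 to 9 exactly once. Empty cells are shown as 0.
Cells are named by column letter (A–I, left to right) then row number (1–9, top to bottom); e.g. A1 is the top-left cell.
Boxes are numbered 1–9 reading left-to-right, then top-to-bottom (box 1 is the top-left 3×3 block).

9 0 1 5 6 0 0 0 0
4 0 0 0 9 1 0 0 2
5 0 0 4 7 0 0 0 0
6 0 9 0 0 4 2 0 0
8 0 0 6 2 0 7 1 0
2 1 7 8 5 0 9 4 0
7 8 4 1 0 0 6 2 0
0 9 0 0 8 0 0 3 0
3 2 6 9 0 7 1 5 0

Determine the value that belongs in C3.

Cell C3 itself could take any of {2, 3, 8} by direct elimination.
Consider where 2 can go in box 1.
B1 is out (column B already has a 2).
B2 is out (row 2 already has a 2).
C2 is out (row 2 already has a 2).
B3 is out (column B already has a 2).
So the only cell in box 1 that can hold 2 is C3.
Therefore C3 = 2.

2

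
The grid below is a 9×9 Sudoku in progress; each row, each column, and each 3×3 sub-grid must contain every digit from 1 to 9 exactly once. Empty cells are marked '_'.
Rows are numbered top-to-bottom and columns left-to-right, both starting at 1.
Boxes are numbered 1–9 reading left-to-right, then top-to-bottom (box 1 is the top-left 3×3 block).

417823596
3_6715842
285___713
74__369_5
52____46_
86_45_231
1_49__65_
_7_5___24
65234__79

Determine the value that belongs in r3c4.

6

Row 3 already contains {1, 2, 3, 5, 7, 8}.
Column 4 already contains {3, 4, 5, 7, 8, 9}.
Its 3×3 block (box 2) already contains {1, 2, 3, 5, 7, 8}.
The only value from 1–9 not eliminated is 6, so r3c4 = 6.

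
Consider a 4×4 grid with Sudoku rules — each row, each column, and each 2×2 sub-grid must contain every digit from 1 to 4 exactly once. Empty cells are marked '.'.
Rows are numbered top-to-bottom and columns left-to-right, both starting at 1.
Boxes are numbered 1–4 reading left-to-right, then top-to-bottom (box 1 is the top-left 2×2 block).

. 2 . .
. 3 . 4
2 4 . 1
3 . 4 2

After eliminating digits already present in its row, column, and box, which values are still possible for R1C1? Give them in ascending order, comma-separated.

Row 1 already contains {2}.
Column 1 already contains {2, 3}.
Its 2×2 block (box 1) already contains {2, 3}.
Removing those from 1–4 leaves {1, 4} as the candidates for R1C1.

1,4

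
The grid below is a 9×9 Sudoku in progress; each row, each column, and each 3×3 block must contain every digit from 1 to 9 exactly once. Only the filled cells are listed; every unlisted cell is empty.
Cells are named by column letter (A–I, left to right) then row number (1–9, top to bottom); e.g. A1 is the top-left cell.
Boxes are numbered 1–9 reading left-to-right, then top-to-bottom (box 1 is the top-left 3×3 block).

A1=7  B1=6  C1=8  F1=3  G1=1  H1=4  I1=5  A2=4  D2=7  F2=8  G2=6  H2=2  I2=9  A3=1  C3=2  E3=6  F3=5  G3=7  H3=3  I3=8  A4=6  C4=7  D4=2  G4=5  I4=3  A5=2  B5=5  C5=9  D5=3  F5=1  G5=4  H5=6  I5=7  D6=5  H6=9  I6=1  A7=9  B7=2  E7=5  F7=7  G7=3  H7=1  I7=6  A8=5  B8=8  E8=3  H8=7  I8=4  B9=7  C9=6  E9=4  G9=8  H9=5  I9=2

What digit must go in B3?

Row 3 already contains {1, 2, 3, 5, 6, 7, 8}.
Column B already contains {2, 5, 6, 7, 8}.
Its 3×3 block (box 1) already contains {1, 2, 4, 6, 7, 8}.
The only value from 1–9 not eliminated is 9, so B3 = 9.

9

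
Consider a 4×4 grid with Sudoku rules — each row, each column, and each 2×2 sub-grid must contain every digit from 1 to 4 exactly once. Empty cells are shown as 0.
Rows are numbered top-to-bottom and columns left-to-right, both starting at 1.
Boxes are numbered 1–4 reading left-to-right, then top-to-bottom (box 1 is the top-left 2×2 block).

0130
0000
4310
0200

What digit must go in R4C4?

3

Cell R4C4 itself could take any of {3, 4} by direct elimination.
Consider where 3 can go in box 4.
R3C4 is out (row 3 already has a 3).
R4C3 is out (column 3 already has a 3).
So the only cell in box 4 that can hold 3 is R4C4.
Therefore R4C4 = 3.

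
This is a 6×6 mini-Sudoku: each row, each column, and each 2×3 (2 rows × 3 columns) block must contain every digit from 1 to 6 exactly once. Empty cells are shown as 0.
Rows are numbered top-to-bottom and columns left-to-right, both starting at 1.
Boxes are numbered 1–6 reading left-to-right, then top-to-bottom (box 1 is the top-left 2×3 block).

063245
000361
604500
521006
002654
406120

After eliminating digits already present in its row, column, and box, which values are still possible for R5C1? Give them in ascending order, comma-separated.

1,3

Row 5 already contains {2, 4, 5, 6}.
Column 1 already contains {4, 5, 6}.
Its 2×3 block (box 5) already contains {2, 4, 6}.
Removing those from 1–6 leaves {1, 3} as the candidates for R5C1.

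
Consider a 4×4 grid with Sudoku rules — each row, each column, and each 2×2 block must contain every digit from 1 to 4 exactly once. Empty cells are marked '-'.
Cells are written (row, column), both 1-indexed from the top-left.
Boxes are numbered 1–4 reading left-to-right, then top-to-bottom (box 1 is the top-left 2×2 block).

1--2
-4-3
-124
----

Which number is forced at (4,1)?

Cell (4,1) itself could take any of {2, 3, 4} by direct elimination.
Consider where 4 can go in row 4.
(4,2) is out (column 2 already has a 4).
(4,3) is out (box 4 already has a 4).
(4,4) is out (column 4 already has a 4).
So the only cell in row 4 that can hold 4 is (4,1).
Therefore (4,1) = 4.

4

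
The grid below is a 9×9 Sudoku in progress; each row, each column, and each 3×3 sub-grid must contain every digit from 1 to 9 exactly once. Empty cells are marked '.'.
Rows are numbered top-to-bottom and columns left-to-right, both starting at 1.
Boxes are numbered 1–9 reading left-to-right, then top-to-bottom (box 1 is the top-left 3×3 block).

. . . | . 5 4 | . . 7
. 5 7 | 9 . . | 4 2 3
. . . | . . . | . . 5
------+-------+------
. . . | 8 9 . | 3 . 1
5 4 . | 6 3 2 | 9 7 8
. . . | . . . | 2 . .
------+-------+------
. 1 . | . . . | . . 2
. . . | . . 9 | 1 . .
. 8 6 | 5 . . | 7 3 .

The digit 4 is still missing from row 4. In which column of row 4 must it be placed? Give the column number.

Consider where 4 can go in row 4.
R4C1 is out (box 4 already has a 4).
R4C2 is out (column 2 already has a 4).
R4C3 is out (box 4 already has a 4).
R4C6 is out (column 6 already has a 4).
So the only cell in row 4 that can hold 4 is R4C8.
That is column 8.

8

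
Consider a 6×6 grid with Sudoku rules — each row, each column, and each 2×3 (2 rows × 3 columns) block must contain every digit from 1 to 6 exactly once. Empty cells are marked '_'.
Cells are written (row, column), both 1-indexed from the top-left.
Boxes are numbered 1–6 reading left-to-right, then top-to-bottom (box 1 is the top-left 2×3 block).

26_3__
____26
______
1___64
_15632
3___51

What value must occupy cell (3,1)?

Cell (3,1) itself could take any of {4, 5, 6} by direct elimination.
Consider where 6 can go in column 1.
(2,1) is out (row 2 already has a 6).
(5,1) is out (row 5 already has a 6).
So the only cell in column 1 that can hold 6 is (3,1).
Therefore (3,1) = 6.

6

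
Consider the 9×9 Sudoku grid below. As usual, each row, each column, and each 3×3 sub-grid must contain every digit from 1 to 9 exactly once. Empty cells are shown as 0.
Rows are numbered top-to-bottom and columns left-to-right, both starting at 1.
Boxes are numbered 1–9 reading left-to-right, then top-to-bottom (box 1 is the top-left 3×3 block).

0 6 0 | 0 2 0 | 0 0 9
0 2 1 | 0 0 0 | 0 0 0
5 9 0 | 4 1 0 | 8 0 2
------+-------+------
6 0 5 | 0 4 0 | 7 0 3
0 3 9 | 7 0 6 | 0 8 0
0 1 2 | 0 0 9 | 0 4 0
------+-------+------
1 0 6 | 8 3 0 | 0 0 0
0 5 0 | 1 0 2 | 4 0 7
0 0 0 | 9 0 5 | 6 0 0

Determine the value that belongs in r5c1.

Row 5 already contains {3, 6, 7, 8, 9}.
Column 1 already contains {1, 5, 6}.
Its 3×3 block (box 4) already contains {1, 2, 3, 5, 6, 9}.
The only value from 1–9 not eliminated is 4, so r5c1 = 4.

4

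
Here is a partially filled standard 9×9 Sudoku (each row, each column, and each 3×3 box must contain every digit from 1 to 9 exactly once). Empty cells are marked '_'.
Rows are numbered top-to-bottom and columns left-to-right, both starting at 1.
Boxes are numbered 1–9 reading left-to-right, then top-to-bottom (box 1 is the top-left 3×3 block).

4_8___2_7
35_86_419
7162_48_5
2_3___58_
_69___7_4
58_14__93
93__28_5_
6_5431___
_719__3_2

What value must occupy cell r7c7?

Cell r7c7 itself could take any of {1, 6} by direct elimination.
Consider where 1 can go in column 7.
r6c7 is out (row 6 already has a 1).
r8c7 is out (row 8 already has a 1).
So the only cell in column 7 that can hold 1 is r7c7.
Therefore r7c7 = 1.

1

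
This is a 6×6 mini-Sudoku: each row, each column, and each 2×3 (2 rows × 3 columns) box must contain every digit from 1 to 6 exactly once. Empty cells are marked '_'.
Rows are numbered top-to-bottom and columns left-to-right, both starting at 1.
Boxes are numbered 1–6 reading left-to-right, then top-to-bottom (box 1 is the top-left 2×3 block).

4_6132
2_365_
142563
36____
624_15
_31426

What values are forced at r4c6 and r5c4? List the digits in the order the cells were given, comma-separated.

1,3

For r4c6:
  Consider where 1 can go in column 6.
  r2c6 is out (box 2 already has a 1).
  So the only cell in column 6 that can hold 1 is r4c6.
  So r4c6 = 1.
For r5c4:
  Row 5 already contains {1, 2, 4, 5, 6}.
  Column 4 already contains {1, 4, 5, 6}.
  Its 2×3 block (box 6) already contains {1, 2, 4, 5, 6}.
  The only value from 1–6 not eliminated is 3, so r5c4 = 3.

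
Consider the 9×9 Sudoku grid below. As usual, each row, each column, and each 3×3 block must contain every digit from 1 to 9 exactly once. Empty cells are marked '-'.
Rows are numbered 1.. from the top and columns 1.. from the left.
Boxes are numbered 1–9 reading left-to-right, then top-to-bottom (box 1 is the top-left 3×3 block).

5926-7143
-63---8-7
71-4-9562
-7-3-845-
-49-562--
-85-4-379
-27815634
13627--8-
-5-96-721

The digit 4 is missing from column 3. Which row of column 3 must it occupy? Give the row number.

9

Consider where 4 can go in column 3.
row 3, column 3 is out (row 3 already has a 4).
row 4, column 3 is out (row 4 already has a 4).
So the only cell in column 3 that can hold 4 is row 9, column 3.
That is row 9.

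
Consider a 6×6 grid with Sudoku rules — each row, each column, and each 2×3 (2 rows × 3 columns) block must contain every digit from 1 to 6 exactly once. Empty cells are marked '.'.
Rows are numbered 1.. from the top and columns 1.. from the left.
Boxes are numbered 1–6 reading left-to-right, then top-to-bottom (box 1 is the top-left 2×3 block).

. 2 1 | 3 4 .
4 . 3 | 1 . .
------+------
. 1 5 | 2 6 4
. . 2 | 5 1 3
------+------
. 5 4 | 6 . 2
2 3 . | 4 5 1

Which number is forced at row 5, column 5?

Row 5 already contains {2, 4, 5, 6}.
Column 5 already contains {1, 4, 5, 6}.
Its 2×3 block (box 6) already contains {1, 2, 4, 5, 6}.
The only value from 1–6 not eliminated is 3, so row 5, column 5 = 3.

3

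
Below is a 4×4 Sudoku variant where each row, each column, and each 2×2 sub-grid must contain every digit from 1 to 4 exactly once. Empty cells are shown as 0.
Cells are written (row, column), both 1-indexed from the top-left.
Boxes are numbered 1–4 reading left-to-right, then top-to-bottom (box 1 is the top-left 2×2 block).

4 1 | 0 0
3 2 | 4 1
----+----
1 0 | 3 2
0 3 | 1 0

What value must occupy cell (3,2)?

Row 3 already contains {1, 2, 3}.
Column 2 already contains {1, 2, 3}.
Its 2×2 block (box 3) already contains {1, 3}.
The only value from 1–4 not eliminated is 4, so (3,2) = 4.

4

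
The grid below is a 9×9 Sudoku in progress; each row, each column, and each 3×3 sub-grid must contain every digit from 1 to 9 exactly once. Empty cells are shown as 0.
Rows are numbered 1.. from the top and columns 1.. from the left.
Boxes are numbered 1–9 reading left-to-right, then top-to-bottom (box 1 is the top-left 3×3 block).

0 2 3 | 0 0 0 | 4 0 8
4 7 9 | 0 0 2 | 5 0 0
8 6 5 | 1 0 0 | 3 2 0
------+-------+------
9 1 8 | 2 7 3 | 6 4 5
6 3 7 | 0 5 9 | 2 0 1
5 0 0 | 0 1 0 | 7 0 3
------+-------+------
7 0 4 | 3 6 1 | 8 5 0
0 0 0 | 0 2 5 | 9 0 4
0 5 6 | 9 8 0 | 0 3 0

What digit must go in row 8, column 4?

Row 8 already contains {2, 4, 5, 9}.
Column 4 already contains {1, 2, 3, 9}.
Its 3×3 block (box 8) already contains {1, 2, 3, 5, 6, 8, 9}.
The only value from 1–9 not eliminated is 7, so row 8, column 4 = 7.

7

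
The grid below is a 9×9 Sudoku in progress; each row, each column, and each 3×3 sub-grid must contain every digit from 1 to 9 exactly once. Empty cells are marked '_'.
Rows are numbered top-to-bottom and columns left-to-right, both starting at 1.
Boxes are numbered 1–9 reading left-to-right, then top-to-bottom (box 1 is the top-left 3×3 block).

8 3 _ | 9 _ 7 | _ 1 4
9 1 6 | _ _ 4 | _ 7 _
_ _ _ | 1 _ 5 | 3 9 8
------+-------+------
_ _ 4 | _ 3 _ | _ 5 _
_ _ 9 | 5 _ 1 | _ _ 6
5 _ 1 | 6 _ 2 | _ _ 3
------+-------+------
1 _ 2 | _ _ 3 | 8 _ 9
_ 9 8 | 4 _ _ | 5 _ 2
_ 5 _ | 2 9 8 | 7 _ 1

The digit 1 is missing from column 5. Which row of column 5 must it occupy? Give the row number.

Consider where 1 can go in column 5.
R1C5 is out (row 1 already has a 1). R2C5 is out (row 2 already has a 1). R3C5 is out (row 3 already has a 1). R5C5 is out (row 5 already has a 1). The remaining empty cells in column 5 are similarly blocked.
So the only cell in column 5 that can hold 1 is R8C5.
That is row 8.

8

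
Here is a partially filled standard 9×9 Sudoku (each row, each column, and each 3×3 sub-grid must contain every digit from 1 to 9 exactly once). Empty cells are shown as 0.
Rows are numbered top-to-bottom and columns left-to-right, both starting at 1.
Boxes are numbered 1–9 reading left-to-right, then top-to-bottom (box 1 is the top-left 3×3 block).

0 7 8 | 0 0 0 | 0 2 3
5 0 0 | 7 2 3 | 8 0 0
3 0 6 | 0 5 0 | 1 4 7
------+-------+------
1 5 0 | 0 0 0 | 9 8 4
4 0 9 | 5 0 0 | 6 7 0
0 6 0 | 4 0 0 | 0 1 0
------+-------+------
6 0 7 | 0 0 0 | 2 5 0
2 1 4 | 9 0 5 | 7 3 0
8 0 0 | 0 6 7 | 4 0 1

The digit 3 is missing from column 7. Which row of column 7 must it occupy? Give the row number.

Consider where 3 can go in column 7.
R1C7 is out (row 1 already has a 3).
So the only cell in column 7 that can hold 3 is R6C7.
That is row 6.

6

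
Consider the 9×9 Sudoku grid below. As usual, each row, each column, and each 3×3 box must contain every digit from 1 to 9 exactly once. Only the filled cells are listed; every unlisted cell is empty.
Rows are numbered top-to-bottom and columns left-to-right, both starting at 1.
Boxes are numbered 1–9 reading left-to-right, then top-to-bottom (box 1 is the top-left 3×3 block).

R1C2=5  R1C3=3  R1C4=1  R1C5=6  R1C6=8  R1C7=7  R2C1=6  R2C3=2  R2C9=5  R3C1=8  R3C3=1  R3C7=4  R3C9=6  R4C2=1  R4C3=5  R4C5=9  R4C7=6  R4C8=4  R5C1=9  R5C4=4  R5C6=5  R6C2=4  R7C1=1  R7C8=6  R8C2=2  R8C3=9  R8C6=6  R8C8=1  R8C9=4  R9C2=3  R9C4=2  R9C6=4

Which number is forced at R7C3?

Cell R7C3 itself could take any of {4, 7, 8} by direct elimination.
Consider where 4 can go in box 7.
R7C2 is out (column 2 already has a 4).
R8C1 is out (row 8 already has a 4).
R9C1 is out (row 9 already has a 4).
R9C3 is out (row 9 already has a 4).
So the only cell in box 7 that can hold 4 is R7C3.
Therefore R7C3 = 4.

4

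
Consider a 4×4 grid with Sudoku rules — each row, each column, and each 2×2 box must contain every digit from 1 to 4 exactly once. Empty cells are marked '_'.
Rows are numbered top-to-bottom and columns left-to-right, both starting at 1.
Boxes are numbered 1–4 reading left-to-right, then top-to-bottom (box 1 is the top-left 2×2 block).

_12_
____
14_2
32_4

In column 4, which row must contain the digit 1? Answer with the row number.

Consider where 1 can go in column 4.
r1c4 is out (row 1 already has a 1).
So the only cell in column 4 that can hold 1 is r2c4.
That is row 2.

2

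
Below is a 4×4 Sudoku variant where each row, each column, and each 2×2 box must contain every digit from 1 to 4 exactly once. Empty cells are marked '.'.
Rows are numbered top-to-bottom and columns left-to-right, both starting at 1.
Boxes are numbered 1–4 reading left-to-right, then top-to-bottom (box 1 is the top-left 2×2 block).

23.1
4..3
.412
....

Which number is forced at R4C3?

3

Cell R4C3 itself could take any of {3, 4} by direct elimination.
Consider where 3 can go in box 4.
R4C4 is out (column 4 already has a 3).
So the only cell in box 4 that can hold 3 is R4C3.
Therefore R4C3 = 3.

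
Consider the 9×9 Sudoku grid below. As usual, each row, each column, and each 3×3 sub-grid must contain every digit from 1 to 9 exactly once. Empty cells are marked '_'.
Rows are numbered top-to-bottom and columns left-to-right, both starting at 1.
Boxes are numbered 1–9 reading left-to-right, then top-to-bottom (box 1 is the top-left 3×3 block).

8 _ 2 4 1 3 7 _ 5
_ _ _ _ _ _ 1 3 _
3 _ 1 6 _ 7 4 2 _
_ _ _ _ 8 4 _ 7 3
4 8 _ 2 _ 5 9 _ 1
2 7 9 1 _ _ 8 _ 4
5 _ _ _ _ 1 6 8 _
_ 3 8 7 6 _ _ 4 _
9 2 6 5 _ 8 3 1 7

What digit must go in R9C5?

Row 9 already contains {1, 2, 3, 5, 6, 7, 8, 9}.
Column 5 already contains {1, 6, 8}.
Its 3×3 block (box 8) already contains {1, 5, 6, 7, 8}.
The only value from 1–9 not eliminated is 4, so R9C5 = 4.

4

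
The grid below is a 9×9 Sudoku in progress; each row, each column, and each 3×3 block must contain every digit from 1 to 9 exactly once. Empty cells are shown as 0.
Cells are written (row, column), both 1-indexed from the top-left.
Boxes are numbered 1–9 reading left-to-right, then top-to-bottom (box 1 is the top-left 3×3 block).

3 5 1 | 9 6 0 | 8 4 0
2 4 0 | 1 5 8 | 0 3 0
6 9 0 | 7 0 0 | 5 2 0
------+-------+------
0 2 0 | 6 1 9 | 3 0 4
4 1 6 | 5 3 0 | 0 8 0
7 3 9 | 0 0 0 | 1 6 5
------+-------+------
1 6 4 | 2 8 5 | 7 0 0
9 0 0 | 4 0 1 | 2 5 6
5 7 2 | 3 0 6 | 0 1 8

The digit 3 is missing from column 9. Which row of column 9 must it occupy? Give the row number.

7

Consider where 3 can go in column 9.
(1,9) is out (row 1 already has a 3).
(2,9) is out (row 2 already has a 3).
(3,9) is out (box 3 already has a 3).
(5,9) is out (row 5 already has a 3).
So the only cell in column 9 that can hold 3 is (7,9).
That is row 7.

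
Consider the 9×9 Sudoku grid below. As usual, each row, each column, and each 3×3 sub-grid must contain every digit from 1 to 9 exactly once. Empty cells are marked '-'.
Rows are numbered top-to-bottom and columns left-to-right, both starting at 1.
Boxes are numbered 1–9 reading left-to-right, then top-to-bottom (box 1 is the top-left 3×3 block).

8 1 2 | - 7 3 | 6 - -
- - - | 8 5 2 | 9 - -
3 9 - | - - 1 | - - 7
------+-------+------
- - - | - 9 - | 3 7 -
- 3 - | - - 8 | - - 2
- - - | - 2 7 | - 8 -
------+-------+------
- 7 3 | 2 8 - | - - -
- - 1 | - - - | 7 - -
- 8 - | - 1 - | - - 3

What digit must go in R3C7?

Cell R3C7 itself could take any of {2, 4, 5, 8} by direct elimination.
Consider where 8 can go in box 3.
R1C8 is out (row 1 already has a 8).
R1C9 is out (row 1 already has a 8).
R2C8 is out (row 2 already has a 8).
R2C9 is out (row 2 already has a 8).
R3C8 is out (column 8 already has a 8).
So the only cell in box 3 that can hold 8 is R3C7.
Therefore R3C7 = 8.

8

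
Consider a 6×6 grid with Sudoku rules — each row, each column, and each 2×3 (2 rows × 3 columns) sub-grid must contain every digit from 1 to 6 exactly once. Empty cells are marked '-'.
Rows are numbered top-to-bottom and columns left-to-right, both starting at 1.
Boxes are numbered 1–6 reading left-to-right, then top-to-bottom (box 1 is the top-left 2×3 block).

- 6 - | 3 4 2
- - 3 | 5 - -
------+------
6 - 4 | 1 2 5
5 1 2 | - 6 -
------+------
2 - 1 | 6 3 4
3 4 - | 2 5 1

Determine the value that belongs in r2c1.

4

Cell r2c1 itself could take any of {1, 4} by direct elimination.
Consider where 4 can go in column 1.
r1c1 is out (row 1 already has a 4).
So the only cell in column 1 that can hold 4 is r2c1.
Therefore r2c1 = 4.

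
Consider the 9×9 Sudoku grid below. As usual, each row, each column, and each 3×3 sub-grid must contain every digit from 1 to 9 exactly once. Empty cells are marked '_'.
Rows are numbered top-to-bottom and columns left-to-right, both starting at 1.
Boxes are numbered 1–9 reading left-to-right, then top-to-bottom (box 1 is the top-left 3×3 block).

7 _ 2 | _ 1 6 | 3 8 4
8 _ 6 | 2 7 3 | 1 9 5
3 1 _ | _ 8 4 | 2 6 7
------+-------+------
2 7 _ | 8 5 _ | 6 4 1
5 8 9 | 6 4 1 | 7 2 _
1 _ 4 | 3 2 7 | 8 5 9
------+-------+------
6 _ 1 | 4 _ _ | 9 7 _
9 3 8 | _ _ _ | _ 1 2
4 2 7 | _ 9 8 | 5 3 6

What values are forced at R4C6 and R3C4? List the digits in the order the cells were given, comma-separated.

9,9

For R4C6:
  Row 4 already contains {1, 2, 4, 5, 6, 7, 8}.
  Column 6 already contains {1, 3, 4, 6, 7, 8}.
  Its 3×3 block (box 5) already contains {1, 2, 3, 4, 5, 6, 7, 8}.
  The only value from 1–9 not eliminated is 9, so R4C6 = 9.
For R3C4:
  Consider where 9 can go in row 3.
  R3C3 is out (column 3 already has a 9).
  So the only cell in row 3 that can hold 9 is R3C4.
  So R3C4 = 9.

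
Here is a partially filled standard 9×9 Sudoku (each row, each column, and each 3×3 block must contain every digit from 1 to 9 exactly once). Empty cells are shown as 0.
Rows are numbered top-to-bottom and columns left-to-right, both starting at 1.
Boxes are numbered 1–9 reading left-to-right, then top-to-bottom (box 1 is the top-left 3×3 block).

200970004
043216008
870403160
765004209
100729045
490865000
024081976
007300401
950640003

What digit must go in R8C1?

6

Row 8 already contains {1, 3, 4, 7}.
Column 1 already contains {1, 2, 4, 7, 8, 9}.
Its 3×3 block (box 7) already contains {2, 4, 5, 7, 9}.
The only value from 1–9 not eliminated is 6, so R8C1 = 6.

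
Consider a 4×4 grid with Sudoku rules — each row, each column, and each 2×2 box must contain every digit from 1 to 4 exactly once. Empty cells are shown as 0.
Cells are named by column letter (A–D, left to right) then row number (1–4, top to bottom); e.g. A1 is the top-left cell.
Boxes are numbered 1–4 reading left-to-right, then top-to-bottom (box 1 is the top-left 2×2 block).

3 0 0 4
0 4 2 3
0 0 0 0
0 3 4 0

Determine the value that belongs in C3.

3

Cell C3 itself could take any of {1, 3} by direct elimination.
Consider where 3 can go in column C.
C1 is out (row 1 already has a 3).
So the only cell in column C that can hold 3 is C3.
Therefore C3 = 3.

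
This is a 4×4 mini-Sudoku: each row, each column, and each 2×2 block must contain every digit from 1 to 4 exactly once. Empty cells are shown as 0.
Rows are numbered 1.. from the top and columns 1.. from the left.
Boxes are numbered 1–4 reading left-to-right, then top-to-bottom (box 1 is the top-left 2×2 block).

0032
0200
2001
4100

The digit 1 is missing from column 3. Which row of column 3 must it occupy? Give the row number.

2

Consider where 1 can go in column 3.
row 3, column 3 is out (row 3 already has a 1).
row 4, column 3 is out (row 4 already has a 1).
So the only cell in column 3 that can hold 1 is row 2, column 3.
That is row 2.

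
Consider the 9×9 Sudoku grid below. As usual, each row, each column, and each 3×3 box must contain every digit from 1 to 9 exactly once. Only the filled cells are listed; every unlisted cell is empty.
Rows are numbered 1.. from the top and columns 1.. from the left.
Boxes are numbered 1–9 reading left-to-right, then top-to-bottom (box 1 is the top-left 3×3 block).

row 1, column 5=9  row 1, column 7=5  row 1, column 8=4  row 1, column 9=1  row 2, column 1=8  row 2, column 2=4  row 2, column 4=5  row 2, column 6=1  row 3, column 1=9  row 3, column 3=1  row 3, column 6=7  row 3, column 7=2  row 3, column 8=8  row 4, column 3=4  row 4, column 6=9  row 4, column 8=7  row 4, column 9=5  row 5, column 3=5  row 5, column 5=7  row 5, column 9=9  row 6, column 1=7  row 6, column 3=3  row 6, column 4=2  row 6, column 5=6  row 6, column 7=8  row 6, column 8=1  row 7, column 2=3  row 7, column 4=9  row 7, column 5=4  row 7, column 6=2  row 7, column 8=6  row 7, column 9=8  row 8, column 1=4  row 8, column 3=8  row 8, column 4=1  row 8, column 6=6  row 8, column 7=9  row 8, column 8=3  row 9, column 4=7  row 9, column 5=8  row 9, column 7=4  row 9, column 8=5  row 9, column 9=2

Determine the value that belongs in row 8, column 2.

2

Cell row 8, column 2 itself could take any of {2, 5, 7} by direct elimination.
Consider where 2 can go in box 7.
row 7, column 1 is out (row 7 already has a 2).
row 7, column 3 is out (row 7 already has a 2).
row 9, column 1 is out (row 9 already has a 2).
row 9, column 2 is out (row 9 already has a 2).
row 9, column 3 is out (row 9 already has a 2).
So the only cell in box 7 that can hold 2 is row 8, column 2.
Therefore row 8, column 2 = 2.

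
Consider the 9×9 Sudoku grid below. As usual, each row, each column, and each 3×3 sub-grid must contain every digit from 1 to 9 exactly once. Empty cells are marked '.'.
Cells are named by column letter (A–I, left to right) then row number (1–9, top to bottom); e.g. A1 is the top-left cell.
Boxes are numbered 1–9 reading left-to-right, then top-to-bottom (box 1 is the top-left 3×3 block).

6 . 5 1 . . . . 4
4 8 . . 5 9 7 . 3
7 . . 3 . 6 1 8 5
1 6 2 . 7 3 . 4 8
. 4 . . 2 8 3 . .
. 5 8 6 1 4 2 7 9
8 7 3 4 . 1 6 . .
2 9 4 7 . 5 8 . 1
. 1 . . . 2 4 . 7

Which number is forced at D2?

Row 2 already contains {3, 4, 5, 7, 8, 9}.
Column D already contains {1, 3, 4, 6, 7}.
Its 3×3 block (box 2) already contains {1, 3, 5, 6, 9}.
The only value from 1–9 not eliminated is 2, so D2 = 2.

2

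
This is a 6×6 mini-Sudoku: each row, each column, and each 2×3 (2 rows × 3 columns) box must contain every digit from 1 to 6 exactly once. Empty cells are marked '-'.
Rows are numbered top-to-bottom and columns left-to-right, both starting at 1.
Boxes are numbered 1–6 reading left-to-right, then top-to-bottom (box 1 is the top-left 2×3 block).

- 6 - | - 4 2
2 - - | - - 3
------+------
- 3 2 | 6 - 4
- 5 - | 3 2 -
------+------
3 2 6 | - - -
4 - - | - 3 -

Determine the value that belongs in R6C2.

1

Row 6 already contains {3, 4}.
Column 2 already contains {2, 3, 5, 6}.
Its 2×3 block (box 5) already contains {2, 3, 4, 6}.
The only value from 1–6 not eliminated is 1, so R6C2 = 1.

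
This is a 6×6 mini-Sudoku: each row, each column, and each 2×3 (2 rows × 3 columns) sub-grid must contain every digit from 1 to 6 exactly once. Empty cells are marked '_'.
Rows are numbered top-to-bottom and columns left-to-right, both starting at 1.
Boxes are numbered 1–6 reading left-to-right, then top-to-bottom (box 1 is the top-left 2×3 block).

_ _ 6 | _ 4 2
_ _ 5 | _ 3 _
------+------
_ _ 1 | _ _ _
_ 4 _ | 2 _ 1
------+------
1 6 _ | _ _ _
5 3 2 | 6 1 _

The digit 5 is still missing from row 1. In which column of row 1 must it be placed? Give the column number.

4

Consider where 5 can go in row 1.
r1c1 is out (column 1 already has a 5).
r1c2 is out (box 1 already has a 5).
So the only cell in row 1 that can hold 5 is r1c4.
That is column 4.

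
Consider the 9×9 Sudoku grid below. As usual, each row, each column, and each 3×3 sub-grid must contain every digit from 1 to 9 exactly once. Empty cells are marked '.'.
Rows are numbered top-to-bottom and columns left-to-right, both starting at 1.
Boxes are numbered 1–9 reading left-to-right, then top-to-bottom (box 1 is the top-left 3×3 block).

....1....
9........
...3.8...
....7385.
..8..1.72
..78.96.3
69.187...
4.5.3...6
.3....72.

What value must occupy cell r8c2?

7

Cell r8c2 itself could take any of {1, 2, 7, 8} by direct elimination.
Consider where 7 can go in box 7.
r7c3 is out (row 7 already has a 7).
r9c1 is out (row 9 already has a 7).
r9c3 is out (row 9 already has a 7).
So the only cell in box 7 that can hold 7 is r8c2.
Therefore r8c2 = 7.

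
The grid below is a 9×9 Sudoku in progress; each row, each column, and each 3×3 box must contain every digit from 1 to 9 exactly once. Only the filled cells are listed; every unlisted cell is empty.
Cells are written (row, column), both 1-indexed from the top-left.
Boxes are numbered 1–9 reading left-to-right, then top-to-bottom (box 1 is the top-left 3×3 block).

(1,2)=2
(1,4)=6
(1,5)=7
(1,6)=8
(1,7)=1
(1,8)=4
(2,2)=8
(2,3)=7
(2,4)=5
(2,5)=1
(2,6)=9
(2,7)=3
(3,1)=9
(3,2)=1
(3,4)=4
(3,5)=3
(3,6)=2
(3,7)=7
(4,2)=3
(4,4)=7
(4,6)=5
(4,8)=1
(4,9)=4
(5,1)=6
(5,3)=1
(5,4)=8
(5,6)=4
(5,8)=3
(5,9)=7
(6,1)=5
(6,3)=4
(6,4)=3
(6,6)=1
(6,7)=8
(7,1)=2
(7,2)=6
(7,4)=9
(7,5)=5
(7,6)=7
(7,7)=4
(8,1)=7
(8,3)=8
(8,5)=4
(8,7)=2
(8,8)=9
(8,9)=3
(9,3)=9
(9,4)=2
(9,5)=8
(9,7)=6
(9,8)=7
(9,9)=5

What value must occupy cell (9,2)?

Row 9 already contains {2, 5, 6, 7, 8, 9}.
Column 2 already contains {1, 2, 3, 6, 8}.
Its 3×3 block (box 7) already contains {2, 6, 7, 8, 9}.
The only value from 1–9 not eliminated is 4, so (9,2) = 4.

4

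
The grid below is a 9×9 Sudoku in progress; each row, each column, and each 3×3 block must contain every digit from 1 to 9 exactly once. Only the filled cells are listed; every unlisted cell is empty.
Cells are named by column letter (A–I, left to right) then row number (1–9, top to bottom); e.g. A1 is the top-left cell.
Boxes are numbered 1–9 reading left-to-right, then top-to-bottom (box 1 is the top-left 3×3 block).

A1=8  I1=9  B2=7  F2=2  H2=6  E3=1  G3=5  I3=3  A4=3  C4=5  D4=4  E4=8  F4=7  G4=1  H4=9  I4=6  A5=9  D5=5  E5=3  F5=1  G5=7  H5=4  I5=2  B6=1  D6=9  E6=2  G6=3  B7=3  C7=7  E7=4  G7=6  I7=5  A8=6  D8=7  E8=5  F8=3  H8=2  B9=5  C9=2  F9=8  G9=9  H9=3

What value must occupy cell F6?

6

Row 6 already contains {1, 2, 3, 9}.
Column F already contains {1, 2, 3, 7, 8}.
Its 3×3 block (box 5) already contains {1, 2, 3, 4, 5, 7, 8, 9}.
The only value from 1–9 not eliminated is 6, so F6 = 6.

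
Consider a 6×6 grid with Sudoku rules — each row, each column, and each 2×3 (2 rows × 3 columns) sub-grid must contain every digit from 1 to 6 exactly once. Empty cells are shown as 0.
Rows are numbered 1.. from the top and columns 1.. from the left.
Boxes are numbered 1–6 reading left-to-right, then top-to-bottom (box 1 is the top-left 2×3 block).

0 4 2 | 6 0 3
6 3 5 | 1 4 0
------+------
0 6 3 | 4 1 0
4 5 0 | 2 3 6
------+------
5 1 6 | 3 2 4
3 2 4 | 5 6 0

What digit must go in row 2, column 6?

Row 2 already contains {1, 3, 4, 5, 6}.
Column 6 already contains {3, 4, 6}.
Its 2×3 block (box 2) already contains {1, 3, 4, 6}.
The only value from 1–6 not eliminated is 2, so row 2, column 6 = 2.

2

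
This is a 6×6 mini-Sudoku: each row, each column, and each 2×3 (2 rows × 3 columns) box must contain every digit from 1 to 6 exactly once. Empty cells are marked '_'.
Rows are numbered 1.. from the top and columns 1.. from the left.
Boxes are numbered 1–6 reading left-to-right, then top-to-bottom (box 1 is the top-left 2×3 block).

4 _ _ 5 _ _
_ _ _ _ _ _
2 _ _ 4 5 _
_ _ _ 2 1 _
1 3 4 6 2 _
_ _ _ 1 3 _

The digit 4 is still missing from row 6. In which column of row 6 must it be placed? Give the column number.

Consider where 4 can go in row 6.
row 6, column 1 is out (column 1 already has a 4).
row 6, column 2 is out (box 5 already has a 4).
row 6, column 3 is out (column 3 already has a 4).
So the only cell in row 6 that can hold 4 is row 6, column 6.
That is column 6.

6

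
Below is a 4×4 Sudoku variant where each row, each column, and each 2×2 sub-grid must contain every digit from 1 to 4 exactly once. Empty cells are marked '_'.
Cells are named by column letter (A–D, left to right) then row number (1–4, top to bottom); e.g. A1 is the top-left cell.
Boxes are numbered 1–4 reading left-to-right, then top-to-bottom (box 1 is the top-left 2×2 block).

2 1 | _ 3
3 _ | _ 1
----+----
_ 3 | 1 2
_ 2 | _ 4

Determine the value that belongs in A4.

1

Row 4 already contains {2, 4}.
Column A already contains {2, 3}.
Its 2×2 block (box 3) already contains {2, 3}.
The only value from 1–4 not eliminated is 1, so A4 = 1.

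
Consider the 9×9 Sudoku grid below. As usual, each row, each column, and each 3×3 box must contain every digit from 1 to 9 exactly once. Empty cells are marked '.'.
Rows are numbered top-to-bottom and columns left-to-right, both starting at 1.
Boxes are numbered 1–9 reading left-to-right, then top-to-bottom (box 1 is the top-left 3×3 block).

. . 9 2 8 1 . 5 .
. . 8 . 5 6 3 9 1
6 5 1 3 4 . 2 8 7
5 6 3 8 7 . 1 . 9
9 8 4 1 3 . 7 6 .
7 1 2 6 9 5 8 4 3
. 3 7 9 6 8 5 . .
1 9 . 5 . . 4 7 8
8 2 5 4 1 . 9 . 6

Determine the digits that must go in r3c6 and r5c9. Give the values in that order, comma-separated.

9,5

For r3c6:
  Row 3 already contains {1, 2, 3, 4, 5, 6, 7, 8}.
  Column 6 already contains {1, 5, 6, 8}.
  Its 3×3 block (box 2) already contains {1, 2, 3, 4, 5, 6, 8}.
  The only value from 1–9 not eliminated is 9, so r3c6 = 9.
For r5c9:
  Consider where 5 can go in box 6.
  r4c8 is out (row 4 already has a 5).
  So the only cell in box 6 that can hold 5 is r5c9.
  So r5c9 = 5.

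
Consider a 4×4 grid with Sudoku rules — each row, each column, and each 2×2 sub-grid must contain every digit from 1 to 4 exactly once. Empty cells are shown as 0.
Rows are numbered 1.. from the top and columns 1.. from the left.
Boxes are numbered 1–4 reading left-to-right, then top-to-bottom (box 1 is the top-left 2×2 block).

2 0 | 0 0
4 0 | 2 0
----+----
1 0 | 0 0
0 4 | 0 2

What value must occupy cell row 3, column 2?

Cell row 3, column 2 itself could take any of {2, 3} by direct elimination.
Consider where 2 can go in column 2.
row 1, column 2 is out (row 1 already has a 2).
row 2, column 2 is out (row 2 already has a 2).
So the only cell in column 2 that can hold 2 is row 3, column 2.
Therefore row 3, column 2 = 2.

2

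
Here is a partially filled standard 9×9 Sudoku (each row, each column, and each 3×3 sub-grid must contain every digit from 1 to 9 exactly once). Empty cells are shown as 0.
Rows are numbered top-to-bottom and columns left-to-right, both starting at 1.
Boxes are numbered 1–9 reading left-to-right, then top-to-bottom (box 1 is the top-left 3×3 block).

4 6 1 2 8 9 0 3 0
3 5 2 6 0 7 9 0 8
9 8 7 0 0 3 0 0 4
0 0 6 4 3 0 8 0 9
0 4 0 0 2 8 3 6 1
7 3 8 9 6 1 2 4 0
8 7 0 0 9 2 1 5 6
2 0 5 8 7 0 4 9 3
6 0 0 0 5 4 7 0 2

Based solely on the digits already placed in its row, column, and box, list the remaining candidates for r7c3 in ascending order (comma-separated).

3,4

Row 7 already contains {1, 2, 5, 6, 7, 8, 9}.
Column 3 already contains {1, 2, 5, 6, 7, 8}.
Its 3×3 block (box 7) already contains {2, 5, 6, 7, 8}.
Removing those from 1–9 leaves {3, 4} as the candidates for r7c3.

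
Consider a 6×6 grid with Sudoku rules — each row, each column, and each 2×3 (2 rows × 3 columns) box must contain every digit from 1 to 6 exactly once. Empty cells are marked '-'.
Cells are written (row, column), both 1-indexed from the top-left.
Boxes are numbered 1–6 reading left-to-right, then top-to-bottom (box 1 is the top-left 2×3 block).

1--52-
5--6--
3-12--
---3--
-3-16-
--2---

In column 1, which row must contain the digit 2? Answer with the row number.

4

Consider where 2 can go in column 1.
(5,1) is out (box 5 already has a 2).
(6,1) is out (row 6 already has a 2).
So the only cell in column 1 that can hold 2 is (4,1).
That is row 4.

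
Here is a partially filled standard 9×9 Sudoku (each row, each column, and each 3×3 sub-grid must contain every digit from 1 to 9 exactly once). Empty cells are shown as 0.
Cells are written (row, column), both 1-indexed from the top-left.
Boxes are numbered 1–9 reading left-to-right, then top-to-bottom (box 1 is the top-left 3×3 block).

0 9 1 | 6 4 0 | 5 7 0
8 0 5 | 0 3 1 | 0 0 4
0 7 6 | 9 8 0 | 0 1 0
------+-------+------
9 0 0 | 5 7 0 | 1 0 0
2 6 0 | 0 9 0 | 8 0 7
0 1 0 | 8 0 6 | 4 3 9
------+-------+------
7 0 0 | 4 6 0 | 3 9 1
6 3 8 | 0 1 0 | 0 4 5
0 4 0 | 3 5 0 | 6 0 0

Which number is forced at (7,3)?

2

Row 7 already contains {1, 3, 4, 6, 7, 9}.
Column 3 already contains {1, 5, 6, 8}.
Its 3×3 block (box 7) already contains {3, 4, 6, 7, 8}.
The only value from 1–9 not eliminated is 2, so (7,3) = 2.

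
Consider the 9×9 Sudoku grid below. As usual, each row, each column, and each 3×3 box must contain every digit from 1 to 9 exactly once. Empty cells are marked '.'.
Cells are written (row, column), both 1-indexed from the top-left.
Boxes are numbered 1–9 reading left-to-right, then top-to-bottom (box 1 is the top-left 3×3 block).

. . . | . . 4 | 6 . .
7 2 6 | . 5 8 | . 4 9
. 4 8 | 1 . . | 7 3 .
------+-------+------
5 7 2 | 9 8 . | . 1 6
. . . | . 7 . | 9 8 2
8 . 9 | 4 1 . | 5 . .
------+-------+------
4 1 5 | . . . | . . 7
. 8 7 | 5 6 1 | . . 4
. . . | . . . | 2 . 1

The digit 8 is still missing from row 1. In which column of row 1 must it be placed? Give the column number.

Consider where 8 can go in row 1.
(1,1) is out (column 1 already has a 8). (1,2) is out (column 2 already has a 8). (1,3) is out (column 3 already has a 8). (1,4) is out (box 2 already has a 8). The remaining empty cells in row 1 are similarly blocked.
So the only cell in row 1 that can hold 8 is (1,9).
That is column 9.

9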